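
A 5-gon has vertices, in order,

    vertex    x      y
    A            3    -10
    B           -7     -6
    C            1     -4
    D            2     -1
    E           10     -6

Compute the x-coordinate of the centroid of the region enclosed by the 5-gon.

Apply the shoelace formula. First the cross-terms c_i = x_i·y_{i+1} − x_{i+1}·y_i:
  -88, 34, 7, -2, -82  ⇒  2A = -131, A = -65.5.
Then Σ (x_i + x_{i+1})·c_i = -921, so x̄ = -921 / (6·(-65.5)) = 307/131.

307/131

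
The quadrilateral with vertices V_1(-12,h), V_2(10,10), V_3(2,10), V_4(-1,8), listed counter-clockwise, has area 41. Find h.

0

The doubled signed area Σ (x_i y_{i+1} − x_{i+1} y_i) is linear in h.
With h=0 it equals 82; the coefficient of h is -11 (from the two edges through V_1).
So -11·h + 82 = 2·41 = 82 ⇒ h = 0.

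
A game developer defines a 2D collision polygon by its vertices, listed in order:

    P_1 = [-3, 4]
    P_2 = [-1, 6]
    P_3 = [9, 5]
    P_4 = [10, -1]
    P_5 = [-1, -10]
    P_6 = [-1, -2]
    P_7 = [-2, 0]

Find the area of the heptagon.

126.5

Apply Gauss's area formula: 2A = Σ (x_i·y_{i+1} − x_{i+1}·y_i), indices taken mod 7.
P_1→P_2: (-3)(6) − (-1)(4) = -14
P_2→P_3: (-1)(5) − (9)(6) = -59
P_3→P_4: (9)(-1) − (10)(5) = -59
P_4→P_5: (10)(-10) − (-1)(-1) = -101
P_5→P_6: (-1)(-2) − (-1)(-10) = -8
P_6→P_7: (-1)(0) − (-2)(-2) = -4
P_7→P_1: (-2)(4) − (-3)(0) = -8
Σ = -253
Area = |Σ|/2 = 126.5.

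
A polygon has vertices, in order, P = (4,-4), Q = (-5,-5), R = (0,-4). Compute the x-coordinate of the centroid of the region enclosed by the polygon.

Apply the surveyor's formula. First the cross-terms c_i = x_i·y_{i+1} − x_{i+1}·y_i:
  -40, 20, 16  ⇒  2A = -4, A = -2.
Then Σ (x_i + x_{i+1})·c_i = 4, so x̄ = 4 / (6·(-2)) = -1/3.

-1/3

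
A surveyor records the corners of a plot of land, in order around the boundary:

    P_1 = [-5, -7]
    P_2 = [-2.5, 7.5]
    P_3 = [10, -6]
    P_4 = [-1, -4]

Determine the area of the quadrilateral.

87

Apply Gauss's area formula: 2A = Σ (x_i·y_{i+1} − x_{i+1}·y_i), indices taken mod 4.
P_1→P_2: (-5)(7.5) − (-2.5)(-7) = -55
P_2→P_3: (-2.5)(-6) − (10)(7.5) = -60
P_3→P_4: (10)(-4) − (-1)(-6) = -46
P_4→P_1: (-1)(-7) − (-5)(-4) = -13
Σ = -174
Area = |Σ|/2 = 87.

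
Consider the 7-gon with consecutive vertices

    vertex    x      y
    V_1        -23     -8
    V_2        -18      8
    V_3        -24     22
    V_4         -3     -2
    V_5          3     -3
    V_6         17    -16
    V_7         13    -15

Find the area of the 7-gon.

448

Cross-terms: -328, -204, 114, 15, 3, -47, -449  ⇒  Σ = -896
Area = |Σ|/2 = 448.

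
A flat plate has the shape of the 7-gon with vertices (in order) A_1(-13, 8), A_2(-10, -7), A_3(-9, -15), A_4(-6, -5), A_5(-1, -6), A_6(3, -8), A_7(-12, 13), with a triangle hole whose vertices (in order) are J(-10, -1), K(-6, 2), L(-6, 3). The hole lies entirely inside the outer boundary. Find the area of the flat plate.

Outer boundary:
Σ = (171) + (87) + (-45) + (31) + (26) + (-57) + (73) = 286
Area = |Σ|/2 = 143.
Hole:
Cross-terms: -26, -6, 36  ⇒  Σ = 4
Area = |Σ|/2 = 2.
Net area = 143 − 2 = 141.

141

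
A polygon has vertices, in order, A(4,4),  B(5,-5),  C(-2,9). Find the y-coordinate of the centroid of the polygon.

8/3

Apply the shoelace (surveyor's) formula. First the cross-terms c_i = x_i·y_{i+1} − x_{i+1}·y_i:
  -40, 35, -44  ⇒  2A = -49, A = -24.5.
Then Σ (y_i + y_{i+1})·c_i = -392, so ȳ = -392 / (6·(-24.5)) = 8/3.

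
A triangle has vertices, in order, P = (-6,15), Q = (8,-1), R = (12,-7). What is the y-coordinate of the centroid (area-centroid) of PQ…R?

7/3

Apply Gauss's area formula. First the cross-terms c_i = x_i·y_{i+1} − x_{i+1}·y_i:
  -114, -44, 138  ⇒  2A = -20, A = -10.
Then Σ (y_i + y_{i+1})·c_i = -140, so ȳ = -140 / (6·(-10)) = 7/3.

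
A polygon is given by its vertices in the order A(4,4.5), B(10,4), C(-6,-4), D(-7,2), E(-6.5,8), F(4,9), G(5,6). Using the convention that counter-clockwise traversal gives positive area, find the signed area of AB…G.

Apply the shoelace (surveyor's) formula: 2A = Σ (x_i·y_{i+1} − x_{i+1}·y_i), indices taken mod 7.
Σ = (-29) + (-16) + (-40) + (-43) + (-90.5) + (-21) + (-1.5) = -241
Signed area = Σ/2 = -120.5 (negative ⇒ clockwise traversal).

-120.5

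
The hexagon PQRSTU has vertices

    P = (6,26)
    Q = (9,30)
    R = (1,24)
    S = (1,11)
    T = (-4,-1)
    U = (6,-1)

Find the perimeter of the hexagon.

78

|PQ| = √((3)² + (4)²) = √25 = 5
|QR| = √((-8)² + (-6)²) = √100 = 10
|RS| = √((0)² + (-13)²) = √169 = 13
|ST| = √((-5)² + (-12)²) = √169 = 13
|TU| = √((10)² + (0)²) = √100 = 10
|UP| = √((0)² + (27)²) = √729 = 27
Perimeter = 5 + 10 + 13 + 13 + 10 + 27 = 78.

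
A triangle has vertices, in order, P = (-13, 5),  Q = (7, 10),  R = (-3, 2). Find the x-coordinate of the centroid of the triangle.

-3

Apply Gauss's area formula. First the cross-terms c_i = x_i·y_{i+1} − x_{i+1}·y_i:
  -165, 44, 11  ⇒  2A = -110, A = -55.
Then Σ (x_i + x_{i+1})·c_i = 990, so x̄ = 990 / (6·(-55)) = -3.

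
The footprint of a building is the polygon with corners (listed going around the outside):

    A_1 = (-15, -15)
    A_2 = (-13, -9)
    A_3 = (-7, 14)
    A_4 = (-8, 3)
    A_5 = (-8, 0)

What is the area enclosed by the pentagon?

35

Cross-terms: -60, -245, 91, 24, 120  ⇒  Σ = -70
Area = |Σ|/2 = 35.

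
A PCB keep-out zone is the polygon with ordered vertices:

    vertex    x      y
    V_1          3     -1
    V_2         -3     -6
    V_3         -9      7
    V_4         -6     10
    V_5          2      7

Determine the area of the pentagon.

Apply the shoelace formula: 2A = Σ (x_i·y_{i+1} − x_{i+1}·y_i), indices taken mod 5.
Cross-terms: -21, -75, -48, -62, -23  ⇒  Σ = -229
Area = |Σ|/2 = 114.5.

114.5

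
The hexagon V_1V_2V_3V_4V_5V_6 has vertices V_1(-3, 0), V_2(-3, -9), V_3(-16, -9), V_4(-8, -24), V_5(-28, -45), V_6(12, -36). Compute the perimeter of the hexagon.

148

|V_1V_2| = √((0)² + (-9)²) = √81 = 9
|V_2V_3| = √((-13)² + (0)²) = √169 = 13
|V_3V_4| = √((8)² + (-15)²) = √289 = 17
|V_4V_5| = √((-20)² + (-21)²) = √841 = 29
|V_5V_6| = √((40)² + (9)²) = √1681 = 41
|V_6V_1| = √((-15)² + (36)²) = √1521 = 39
Perimeter = 9 + 13 + 17 + 29 + 41 + 39 = 148.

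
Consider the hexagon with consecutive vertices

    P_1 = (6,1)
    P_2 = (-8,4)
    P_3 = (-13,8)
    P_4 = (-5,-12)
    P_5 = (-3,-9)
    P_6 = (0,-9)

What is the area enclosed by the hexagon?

153

P_1→P_2: (6)(4) − (-8)(1) = 32
P_2→P_3: (-8)(8) − (-13)(4) = -12
P_3→P_4: (-13)(-12) − (-5)(8) = 196
P_4→P_5: (-5)(-9) − (-3)(-12) = 9
P_5→P_6: (-3)(-9) − (0)(-9) = 27
P_6→P_1: (0)(1) − (6)(-9) = 54
Σ = 306
Area = |Σ|/2 = 153.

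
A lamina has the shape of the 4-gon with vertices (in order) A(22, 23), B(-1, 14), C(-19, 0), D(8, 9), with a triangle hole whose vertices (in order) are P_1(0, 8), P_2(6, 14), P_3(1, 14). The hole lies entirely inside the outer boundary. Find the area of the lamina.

Outer boundary:
Cross-terms: 331, 266, -171, -14  ⇒  Σ = 412
Area = |Σ|/2 = 206.
Hole:
Apply Gauss's area formula: 2A = Σ (x_i·y_{i+1} − x_{i+1}·y_i), indices taken mod 3.
Σ = (-48) + (70) + (8) = 30
Area = |Σ|/2 = 15.
Net area = 206 − 15 = 191.

191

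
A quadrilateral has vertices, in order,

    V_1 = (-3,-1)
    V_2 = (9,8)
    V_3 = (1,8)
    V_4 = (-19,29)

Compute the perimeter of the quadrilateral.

86

|V_1V_2| = √((12)² + (9)²) = √225 = 15
|V_2V_3| = √((-8)² + (0)²) = √64 = 8
|V_3V_4| = √((-20)² + (21)²) = √841 = 29
|V_4V_1| = √((16)² + (-30)²) = √1156 = 34
Perimeter = 15 + 8 + 29 + 34 = 86.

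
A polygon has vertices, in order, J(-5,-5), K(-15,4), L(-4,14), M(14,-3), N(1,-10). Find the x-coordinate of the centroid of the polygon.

Apply the surveyor's formula. First the cross-terms c_i = x_i·y_{i+1} − x_{i+1}·y_i:
  -95, -194, -184, -137, -55  ⇒  2A = -665, A = -332.5.
Then Σ (x_i + x_{i+1})·c_i = 1911, so x̄ = 1911 / (6·(-332.5)) = -91/95.

-91/95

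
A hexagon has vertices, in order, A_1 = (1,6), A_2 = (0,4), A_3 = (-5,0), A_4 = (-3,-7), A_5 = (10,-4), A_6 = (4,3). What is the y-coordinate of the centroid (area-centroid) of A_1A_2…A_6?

Apply the shoelace formula. First the cross-terms c_i = x_i·y_{i+1} − x_{i+1}·y_i:
  4, 20, 35, 82, 46, 21  ⇒  2A = 208, A = 104.
Then Σ (y_i + y_{i+1})·c_i = -884, so ȳ = -884 / (6·104) = -17/12.

-17/12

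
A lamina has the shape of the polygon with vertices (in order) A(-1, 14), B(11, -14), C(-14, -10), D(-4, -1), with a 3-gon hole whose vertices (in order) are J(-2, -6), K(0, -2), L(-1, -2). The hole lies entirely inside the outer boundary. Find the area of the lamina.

262.5

Outer boundary:
Σ = (-140) + (-306) + (-26) + (-57) = -529
Area = |Σ|/2 = 264.5.
Hole:
J→K: (-2)(-2) − (0)(-6) = 4
K→L: (0)(-2) − (-1)(-2) = -2
L→J: (-1)(-6) − (-2)(-2) = 2
Σ = 4
Area = |Σ|/2 = 2.
Net area = 264.5 − 2 = 262.5.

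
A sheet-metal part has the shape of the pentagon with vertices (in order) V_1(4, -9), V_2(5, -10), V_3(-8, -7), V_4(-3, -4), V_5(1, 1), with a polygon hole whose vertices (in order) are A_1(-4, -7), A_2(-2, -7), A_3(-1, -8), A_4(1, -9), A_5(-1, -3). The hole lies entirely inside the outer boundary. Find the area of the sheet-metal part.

44

Outer boundary:
Apply the shoelace (surveyor's) formula: 2A = Σ (x_i·y_{i+1} − x_{i+1}·y_i), indices taken mod 5.
Σ = (5) + (-115) + (11) + (1) + (-13) = -111
Area = |Σ|/2 = 55.5.
Hole:
Σ = (14) + (9) + (17) + (-12) + (-5) = 23
Area = |Σ|/2 = 11.5.
Net area = 55.5 − 11.5 = 44.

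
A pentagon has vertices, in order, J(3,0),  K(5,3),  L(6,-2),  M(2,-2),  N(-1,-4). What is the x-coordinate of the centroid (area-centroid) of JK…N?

Apply the surveyor's formula. First the cross-terms c_i = x_i·y_{i+1} − x_{i+1}·y_i:
  9, -28, -8, -10, 12  ⇒  2A = -25, A = -12.5.
Then Σ (x_i + x_{i+1})·c_i = -286, so x̄ = -286 / (6·(-12.5)) = 286/75.

286/75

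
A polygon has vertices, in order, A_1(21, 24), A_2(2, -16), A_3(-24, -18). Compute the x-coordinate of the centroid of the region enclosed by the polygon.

-1/3

Apply Gauss's area formula. First the cross-terms c_i = x_i·y_{i+1} − x_{i+1}·y_i:
  -384, -420, -198  ⇒  2A = -1002, A = -501.
Then Σ (x_i + x_{i+1})·c_i = 1002, so x̄ = 1002 / (6·(-501)) = -1/3.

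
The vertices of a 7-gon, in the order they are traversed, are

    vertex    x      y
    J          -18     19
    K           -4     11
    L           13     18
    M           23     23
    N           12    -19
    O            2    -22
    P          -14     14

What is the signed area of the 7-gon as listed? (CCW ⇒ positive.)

-842.5

Apply Gauss's area formula: 2A = Σ (x_i·y_{i+1} − x_{i+1}·y_i), indices taken mod 7.
Σ = (-122) + (-215) + (-115) + (-713) + (-226) + (-280) + (-14) = -1685
Signed area = Σ/2 = -842.5 (negative ⇒ clockwise traversal).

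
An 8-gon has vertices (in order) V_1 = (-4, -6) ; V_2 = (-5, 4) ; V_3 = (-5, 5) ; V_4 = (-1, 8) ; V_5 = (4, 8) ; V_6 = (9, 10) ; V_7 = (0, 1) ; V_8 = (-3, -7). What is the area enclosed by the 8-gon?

78

Σ = (-46) + (-5) + (-35) + (-40) + (-32) + (9) + (3) + (-10) = -156
Area = |Σ|/2 = 78.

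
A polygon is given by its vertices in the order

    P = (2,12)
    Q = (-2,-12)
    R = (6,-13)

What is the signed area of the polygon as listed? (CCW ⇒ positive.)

98

Σ = (0) + (98) + (98) = 196
Signed area = Σ/2 = 98 (positive ⇒ counter-clockwise traversal).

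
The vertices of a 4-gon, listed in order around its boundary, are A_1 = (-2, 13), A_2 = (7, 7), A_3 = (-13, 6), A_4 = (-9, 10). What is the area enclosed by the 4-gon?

72.5

Apply the surveyor's formula: 2A = Σ (x_i·y_{i+1} − x_{i+1}·y_i), indices taken mod 4.
Σ = (-105) + (133) + (-76) + (-97) = -145
Area = |Σ|/2 = 72.5.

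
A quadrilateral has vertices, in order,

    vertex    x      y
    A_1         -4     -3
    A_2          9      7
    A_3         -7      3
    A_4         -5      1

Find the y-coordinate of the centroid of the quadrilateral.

Apply the shoelace formula. First the cross-terms c_i = x_i·y_{i+1} − x_{i+1}·y_i:
  -1, 76, 8, 19  ⇒  2A = 102, A = 51.
Then Σ (y_i + y_{i+1})·c_i = 750, so ȳ = 750 / (6·51) = 125/51.

125/51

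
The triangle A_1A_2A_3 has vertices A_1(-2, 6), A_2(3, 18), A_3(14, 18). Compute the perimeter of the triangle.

44

|A_1A_2| = √((5)² + (12)²) = √169 = 13
|A_2A_3| = √((11)² + (0)²) = √121 = 11
|A_3A_1| = √((-16)² + (-12)²) = √400 = 20
Perimeter = 13 + 11 + 20 = 44.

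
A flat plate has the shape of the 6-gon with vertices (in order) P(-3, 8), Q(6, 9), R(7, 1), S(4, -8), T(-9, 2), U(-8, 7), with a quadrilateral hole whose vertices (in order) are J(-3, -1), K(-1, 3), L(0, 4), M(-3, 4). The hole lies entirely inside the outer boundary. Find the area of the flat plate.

166.5

Outer boundary:
Apply the surveyor's formula: 2A = Σ (x_i·y_{i+1} − x_{i+1}·y_i), indices taken mod 6.
Σ = (-75) + (-57) + (-60) + (-64) + (-47) + (-43) = -346
Area = |Σ|/2 = 173.
Hole:
Apply the shoelace formula: 2A = Σ (x_i·y_{i+1} − x_{i+1}·y_i), indices taken mod 4.
Σ = (-10) + (-4) + (12) + (15) = 13
Area = |Σ|/2 = 6.5.
Net area = 173 − 6.5 = 166.5.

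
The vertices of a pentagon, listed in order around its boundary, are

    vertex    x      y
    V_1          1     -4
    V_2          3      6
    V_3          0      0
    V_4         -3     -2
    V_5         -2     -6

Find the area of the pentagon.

Apply the shoelace formula: 2A = Σ (x_i·y_{i+1} − x_{i+1}·y_i), indices taken mod 5.
Σ = (18) + (0) + (0) + (14) + (14) = 46
Area = |Σ|/2 = 23.

23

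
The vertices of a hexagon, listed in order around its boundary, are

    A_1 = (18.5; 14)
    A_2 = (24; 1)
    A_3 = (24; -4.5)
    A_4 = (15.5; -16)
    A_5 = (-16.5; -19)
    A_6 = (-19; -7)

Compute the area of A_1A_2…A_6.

A_1→A_2: (18.5)(1) − (24)(14) = -317.5
A_2→A_3: (24)(-4.5) − (24)(1) = -132
A_3→A_4: (24)(-16) − (15.5)(-4.5) = -314.25
A_4→A_5: (15.5)(-19) − (-16.5)(-16) = -558.5
A_5→A_6: (-16.5)(-7) − (-19)(-19) = -245.5
A_6→A_1: (-19)(14) − (18.5)(-7) = -136.5
Σ = -1704.25
Area = |Σ|/2 = 852.125.

852.125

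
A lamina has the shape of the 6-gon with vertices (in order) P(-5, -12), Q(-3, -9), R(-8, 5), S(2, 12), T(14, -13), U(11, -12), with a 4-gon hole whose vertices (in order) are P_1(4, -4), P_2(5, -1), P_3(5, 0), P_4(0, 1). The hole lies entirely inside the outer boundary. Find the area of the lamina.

286.5

Outer boundary:
Σ = (9) + (-87) + (-106) + (-194) + (-25) + (-192) = -595
Area = |Σ|/2 = 297.5.
Hole:
Apply Gauss's area formula: 2A = Σ (x_i·y_{i+1} − x_{i+1}·y_i), indices taken mod 4.
Cross-terms: 16, 5, 5, -4  ⇒  Σ = 22
Area = |Σ|/2 = 11.
Net area = 297.5 − 11 = 286.5.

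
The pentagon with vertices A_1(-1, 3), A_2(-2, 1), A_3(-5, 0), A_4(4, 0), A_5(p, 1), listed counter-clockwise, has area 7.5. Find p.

The doubled signed area Σ (x_i y_{i+1} − x_{i+1} y_i) is linear in p.
With p=0 it equals 15; the coefficient of p is 3 (from the two edges through A_5).
So 3·p + 15 = 2·7.5 = 15 ⇒ p = 0.

0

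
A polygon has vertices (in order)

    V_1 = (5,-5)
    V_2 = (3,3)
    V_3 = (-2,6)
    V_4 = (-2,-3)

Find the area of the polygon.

Apply the surveyor's formula: 2A = Σ (x_i·y_{i+1} − x_{i+1}·y_i), indices taken mod 4.
Cross-terms: 30, 24, 18, 25  ⇒  Σ = 97
Area = |Σ|/2 = 48.5.

48.5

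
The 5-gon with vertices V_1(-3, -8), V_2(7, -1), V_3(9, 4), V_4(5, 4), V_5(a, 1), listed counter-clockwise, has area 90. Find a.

The doubled signed area Σ (x_i y_{i+1} − x_{i+1} y_i) is linear in a.
With a=0 it equals 120; the coefficient of a is -12 (from the two edges through V_5).
So -12·a + 120 = 2·90 = 180 ⇒ a = -5.

-5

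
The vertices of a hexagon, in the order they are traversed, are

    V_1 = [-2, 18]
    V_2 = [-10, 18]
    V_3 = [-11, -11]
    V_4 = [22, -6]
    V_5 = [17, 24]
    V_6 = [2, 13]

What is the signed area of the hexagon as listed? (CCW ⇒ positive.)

812.5

V_1→V_2: (-2)(18) − (-10)(18) = 144
V_2→V_3: (-10)(-11) − (-11)(18) = 308
V_3→V_4: (-11)(-6) − (22)(-11) = 308
V_4→V_5: (22)(24) − (17)(-6) = 630
V_5→V_6: (17)(13) − (2)(24) = 173
V_6→V_1: (2)(18) − (-2)(13) = 62
Σ = 1625
Signed area = Σ/2 = 812.5 (positive ⇒ counter-clockwise traversal).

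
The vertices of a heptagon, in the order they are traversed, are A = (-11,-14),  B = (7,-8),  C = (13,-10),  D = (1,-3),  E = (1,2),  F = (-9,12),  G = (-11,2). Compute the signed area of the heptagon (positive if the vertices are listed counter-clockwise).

258

Apply the surveyor's formula: 2A = Σ (x_i·y_{i+1} − x_{i+1}·y_i), indices taken mod 7.
Cross-terms: 186, 34, -29, 5, 30, 114, 176  ⇒  Σ = 516
Signed area = Σ/2 = 258 (positive ⇒ counter-clockwise traversal).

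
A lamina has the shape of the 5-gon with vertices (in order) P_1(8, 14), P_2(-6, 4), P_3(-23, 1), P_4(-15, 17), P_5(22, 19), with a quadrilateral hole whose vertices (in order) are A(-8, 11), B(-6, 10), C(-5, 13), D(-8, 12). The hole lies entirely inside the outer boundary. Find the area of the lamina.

333.5

Outer boundary:
Cross-terms: 116, 86, -376, -659, 156  ⇒  Σ = -677
Area = |Σ|/2 = 338.5.
Hole:
Σ = (-14) + (-28) + (44) + (8) = 10
Area = |Σ|/2 = 5.
Net area = 338.5 − 5 = 333.5.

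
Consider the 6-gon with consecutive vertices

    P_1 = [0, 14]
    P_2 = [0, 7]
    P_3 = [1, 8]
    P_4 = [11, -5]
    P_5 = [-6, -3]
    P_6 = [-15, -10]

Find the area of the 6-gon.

179

Apply Gauss's area formula: 2A = Σ (x_i·y_{i+1} − x_{i+1}·y_i), indices taken mod 6.
P_1→P_2: (0)(7) − (0)(14) = 0
P_2→P_3: (0)(8) − (1)(7) = -7
P_3→P_4: (1)(-5) − (11)(8) = -93
P_4→P_5: (11)(-3) − (-6)(-5) = -63
P_5→P_6: (-6)(-10) − (-15)(-3) = 15
P_6→P_1: (-15)(14) − (0)(-10) = -210
Σ = -358
Area = |Σ|/2 = 179.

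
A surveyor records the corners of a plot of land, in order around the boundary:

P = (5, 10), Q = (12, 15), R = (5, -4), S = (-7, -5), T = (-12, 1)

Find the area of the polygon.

Apply the shoelace formula: 2A = Σ (x_i·y_{i+1} − x_{i+1}·y_i), indices taken mod 5.
Cross-terms: -45, -123, -53, -67, -125  ⇒  Σ = -413
Area = |Σ|/2 = 206.5.

206.5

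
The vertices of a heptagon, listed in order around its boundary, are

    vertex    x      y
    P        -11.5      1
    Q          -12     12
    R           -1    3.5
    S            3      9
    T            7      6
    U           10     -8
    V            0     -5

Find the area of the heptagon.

P→Q: (-11.5)(12) − (-12)(1) = -126
Q→R: (-12)(3.5) − (-1)(12) = -30
R→S: (-1)(9) − (3)(3.5) = -19.5
S→T: (3)(6) − (7)(9) = -45
T→U: (7)(-8) − (10)(6) = -116
U→V: (10)(-5) − (0)(-8) = -50
V→P: (0)(1) − (-11.5)(-5) = -57.5
Σ = -444
Area = |Σ|/2 = 222.

222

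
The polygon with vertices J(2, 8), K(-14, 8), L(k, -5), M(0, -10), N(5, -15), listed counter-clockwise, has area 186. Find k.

Write out the shoelace sum; only the two edges meeting at L involve k:
2·Area = [((-14)·(-5) − k·8) + (k·(-10) − 0·(-5))] + 248
       = -18·k + 318 = 372
⇒ k = -3.

-3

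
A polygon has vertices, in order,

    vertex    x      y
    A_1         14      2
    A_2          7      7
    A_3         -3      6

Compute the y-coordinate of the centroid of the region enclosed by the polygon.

Apply the shoelace formula. First the cross-terms c_i = x_i·y_{i+1} − x_{i+1}·y_i:
  84, 63, -90  ⇒  2A = 57, A = 28.5.
Then Σ (y_i + y_{i+1})·c_i = 855, so ȳ = 855 / (6·28.5) = 5.

5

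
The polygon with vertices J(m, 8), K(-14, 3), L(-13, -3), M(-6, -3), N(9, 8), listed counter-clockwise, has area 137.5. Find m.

Write out the shoelace sum; only the two edges meeting at J involve m:
2·Area = [(9·8 − m·8) + (m·3 − (-14)·8)] + 81
       = -5·m + 265 = 275
⇒ m = -2.

-2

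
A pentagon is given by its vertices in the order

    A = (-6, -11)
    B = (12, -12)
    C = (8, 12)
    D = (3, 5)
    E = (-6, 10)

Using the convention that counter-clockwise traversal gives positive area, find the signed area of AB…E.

Apply the surveyor's formula: 2A = Σ (x_i·y_{i+1} − x_{i+1}·y_i), indices taken mod 5.
Σ = (204) + (240) + (4) + (60) + (126) = 634
Signed area = Σ/2 = 317 (positive ⇒ counter-clockwise traversal).

317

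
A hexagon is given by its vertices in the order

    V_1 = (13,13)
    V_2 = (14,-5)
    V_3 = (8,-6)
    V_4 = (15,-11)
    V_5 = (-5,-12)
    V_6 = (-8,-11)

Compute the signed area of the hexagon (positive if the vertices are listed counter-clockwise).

Apply the shoelace (surveyor's) formula: 2A = Σ (x_i·y_{i+1} − x_{i+1}·y_i), indices taken mod 6.
Cross-terms: -247, -44, 2, -235, -41, 39  ⇒  Σ = -526
Signed area = Σ/2 = -263 (negative ⇒ clockwise traversal).

-263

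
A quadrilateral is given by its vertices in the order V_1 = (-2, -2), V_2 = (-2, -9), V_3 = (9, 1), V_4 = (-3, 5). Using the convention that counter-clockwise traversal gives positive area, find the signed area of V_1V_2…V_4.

78.5

Apply the shoelace (surveyor's) formula: 2A = Σ (x_i·y_{i+1} − x_{i+1}·y_i), indices taken mod 4.
Cross-terms: 14, 79, 48, 16  ⇒  Σ = 157
Signed area = Σ/2 = 78.5 (positive ⇒ counter-clockwise traversal).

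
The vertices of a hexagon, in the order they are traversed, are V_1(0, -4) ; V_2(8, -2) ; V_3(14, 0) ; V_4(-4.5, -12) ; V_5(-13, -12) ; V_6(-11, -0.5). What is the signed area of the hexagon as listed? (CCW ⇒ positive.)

Σ = (32) + (28) + (-168) + (-102) + (-125.5) + (44) = -291.5
Signed area = Σ/2 = -145.75 (negative ⇒ clockwise traversal).

-145.75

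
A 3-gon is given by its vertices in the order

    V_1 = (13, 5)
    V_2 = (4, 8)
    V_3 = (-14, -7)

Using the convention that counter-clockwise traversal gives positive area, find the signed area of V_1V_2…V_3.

94.5

Apply the shoelace (surveyor's) formula: 2A = Σ (x_i·y_{i+1} − x_{i+1}·y_i), indices taken mod 3.
V_1→V_2: (13)(8) − (4)(5) = 84
V_2→V_3: (4)(-7) − (-14)(8) = 84
V_3→V_1: (-14)(5) − (13)(-7) = 21
Σ = 189
Signed area = Σ/2 = 94.5 (positive ⇒ counter-clockwise traversal).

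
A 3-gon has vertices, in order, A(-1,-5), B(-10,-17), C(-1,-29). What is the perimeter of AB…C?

54

|AB| = √((-9)² + (-12)²) = √225 = 15
|BC| = √((9)² + (-12)²) = √225 = 15
|CA| = √((0)² + (24)²) = √576 = 24
Perimeter = 15 + 15 + 24 = 54.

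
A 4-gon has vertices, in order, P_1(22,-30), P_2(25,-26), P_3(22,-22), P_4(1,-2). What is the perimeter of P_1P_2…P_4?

74

|P_1P_2| = √((3)² + (4)²) = √25 = 5
|P_2P_3| = √((-3)² + (4)²) = √25 = 5
|P_3P_4| = √((-21)² + (20)²) = √841 = 29
|P_4P_1| = √((21)² + (-28)²) = √1225 = 35
Perimeter = 5 + 5 + 29 + 35 = 74.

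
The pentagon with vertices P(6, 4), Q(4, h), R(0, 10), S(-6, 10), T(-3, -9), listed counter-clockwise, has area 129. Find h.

The doubled signed area Σ (x_i y_{i+1} − x_{i+1} y_i) is linear in h.
With h=0 it equals 210; the coefficient of h is 6 (from the two edges through Q).
So 6·h + 210 = 2·129 = 258 ⇒ h = 8.

8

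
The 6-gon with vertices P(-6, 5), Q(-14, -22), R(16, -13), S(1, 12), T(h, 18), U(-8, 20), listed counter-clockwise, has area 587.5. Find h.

-1

The doubled signed area Σ (x_i y_{i+1} − x_{i+1} y_i) is linear in h.
With h=0 it equals 1183; the coefficient of h is 8 (from the two edges through T).
So 8·h + 1183 = 2·587.5 = 1175 ⇒ h = -1.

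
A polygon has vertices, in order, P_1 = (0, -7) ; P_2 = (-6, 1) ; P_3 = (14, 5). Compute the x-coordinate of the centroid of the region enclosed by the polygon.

Apply the surveyor's formula. First the cross-terms c_i = x_i·y_{i+1} − x_{i+1}·y_i:
  -42, -44, -98  ⇒  2A = -184, A = -92.
Then Σ (x_i + x_{i+1})·c_i = -1472, so x̄ = -1472 / (6·(-92)) = 8/3.

8/3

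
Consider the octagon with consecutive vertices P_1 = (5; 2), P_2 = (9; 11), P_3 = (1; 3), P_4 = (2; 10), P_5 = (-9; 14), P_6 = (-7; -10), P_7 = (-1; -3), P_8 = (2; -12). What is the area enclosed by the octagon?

Cross-terms: 37, 16, 4, 118, 188, 11, 18, 64  ⇒  Σ = 456
Area = |Σ|/2 = 228.

228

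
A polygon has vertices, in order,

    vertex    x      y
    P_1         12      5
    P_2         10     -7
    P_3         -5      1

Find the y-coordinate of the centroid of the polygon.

Apply Gauss's area formula. First the cross-terms c_i = x_i·y_{i+1} − x_{i+1}·y_i:
  -134, -25, -37  ⇒  2A = -196, A = -98.
Then Σ (y_i + y_{i+1})·c_i = 196, so ȳ = 196 / (6·(-98)) = -1/3.

-1/3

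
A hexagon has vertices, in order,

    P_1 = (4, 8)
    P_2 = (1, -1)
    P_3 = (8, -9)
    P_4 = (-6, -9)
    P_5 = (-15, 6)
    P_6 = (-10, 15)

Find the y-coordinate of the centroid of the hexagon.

Apply Gauss's area formula. First the cross-terms c_i = x_i·y_{i+1} − x_{i+1}·y_i:
  -12, -1, -126, -171, -165, -140  ⇒  2A = -615, A = -307.5.
Then Σ (y_i + y_{i+1})·c_i = -3978, so ȳ = -3978 / (6·(-307.5)) = 442/205.

442/205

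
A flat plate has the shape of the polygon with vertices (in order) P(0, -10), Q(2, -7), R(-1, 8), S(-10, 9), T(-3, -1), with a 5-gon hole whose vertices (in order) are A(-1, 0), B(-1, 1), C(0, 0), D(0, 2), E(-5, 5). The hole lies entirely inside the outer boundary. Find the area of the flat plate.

76.5

Outer boundary:
Σ = (20) + (9) + (71) + (37) + (30) = 167
Area = |Σ|/2 = 83.5.
Hole:
Apply the shoelace (surveyor's) formula: 2A = Σ (x_i·y_{i+1} − x_{i+1}·y_i), indices taken mod 5.
Cross-terms: -1, 0, 0, 10, 5  ⇒  Σ = 14
Area = |Σ|/2 = 7.
Net area = 83.5 − 7 = 76.5.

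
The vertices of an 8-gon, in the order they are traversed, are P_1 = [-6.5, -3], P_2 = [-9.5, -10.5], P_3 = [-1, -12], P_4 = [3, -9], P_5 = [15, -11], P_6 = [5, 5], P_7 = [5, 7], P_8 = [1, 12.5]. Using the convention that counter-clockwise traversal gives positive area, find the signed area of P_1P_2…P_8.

Apply the shoelace formula: 2A = Σ (x_i·y_{i+1} − x_{i+1}·y_i), indices taken mod 8.
Σ = (39.75) + (103.5) + (45) + (102) + (130) + (10) + (55.5) + (78.25) = 564
Signed area = Σ/2 = 282 (positive ⇒ counter-clockwise traversal).

282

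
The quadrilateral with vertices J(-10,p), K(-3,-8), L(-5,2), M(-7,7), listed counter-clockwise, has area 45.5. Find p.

-2

The doubled signed area Σ (x_i y_{i+1} − x_{i+1} y_i) is linear in p.
With p=0 it equals 83; the coefficient of p is -4 (from the two edges through J).
So -4·p + 83 = 2·45.5 = 91 ⇒ p = -2.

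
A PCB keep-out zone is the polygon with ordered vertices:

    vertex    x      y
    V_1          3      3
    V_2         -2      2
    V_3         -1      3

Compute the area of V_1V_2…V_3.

2

Apply the surveyor's formula: 2A = Σ (x_i·y_{i+1} − x_{i+1}·y_i), indices taken mod 3.
Σ = (12) + (-4) + (-12) = -4
Area = |Σ|/2 = 2.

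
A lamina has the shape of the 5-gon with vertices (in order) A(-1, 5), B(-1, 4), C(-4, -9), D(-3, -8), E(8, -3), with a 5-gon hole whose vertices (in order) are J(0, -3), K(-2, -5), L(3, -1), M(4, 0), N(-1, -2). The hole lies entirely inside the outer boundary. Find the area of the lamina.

65.5

Outer boundary:
Cross-terms: 1, 25, 5, 73, 37  ⇒  Σ = 141
Area = |Σ|/2 = 70.5.
Hole:
Apply the shoelace formula: 2A = Σ (x_i·y_{i+1} − x_{i+1}·y_i), indices taken mod 5.
J→K: (0)(-5) − (-2)(-3) = -6
K→L: (-2)(-1) − (3)(-5) = 17
L→M: (3)(0) − (4)(-1) = 4
M→N: (4)(-2) − (-1)(0) = -8
N→J: (-1)(-3) − (0)(-2) = 3
Σ = 10
Area = |Σ|/2 = 5.
Net area = 70.5 − 5 = 65.5.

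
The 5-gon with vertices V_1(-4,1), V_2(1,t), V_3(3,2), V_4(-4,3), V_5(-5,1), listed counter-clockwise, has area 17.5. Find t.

-1

The doubled signed area Σ (x_i y_{i+1} − x_{i+1} y_i) is linear in t.
With t=0 it equals 28; the coefficient of t is -7 (from the two edges through V_2).
So -7·t + 28 = 2·17.5 = 35 ⇒ t = -1.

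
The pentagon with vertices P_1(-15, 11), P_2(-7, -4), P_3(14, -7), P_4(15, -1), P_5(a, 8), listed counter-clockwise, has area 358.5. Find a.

Write out the shoelace sum; only the two edges meeting at P_5 involve a:
2·Area = [(15·8 − a·(-1)) + (a·11 − (-15)·8)] + 333
       = 12·a + 573 = 717
⇒ a = 12.

12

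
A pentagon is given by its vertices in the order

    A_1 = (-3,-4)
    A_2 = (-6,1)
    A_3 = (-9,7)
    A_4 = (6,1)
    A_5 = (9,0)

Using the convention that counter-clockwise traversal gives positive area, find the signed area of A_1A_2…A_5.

Apply the surveyor's formula: 2A = Σ (x_i·y_{i+1} − x_{i+1}·y_i), indices taken mod 5.
Cross-terms: -27, -33, -51, -9, -36  ⇒  Σ = -156
Signed area = Σ/2 = -78 (negative ⇒ clockwise traversal).

-78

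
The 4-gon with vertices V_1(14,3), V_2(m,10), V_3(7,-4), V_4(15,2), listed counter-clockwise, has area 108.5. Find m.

The doubled signed area Σ (x_i y_{i+1} − x_{i+1} y_i) is linear in m.
With m=0 it equals 161; the coefficient of m is -7 (from the two edges through V_2).
So -7·m + 161 = 2·108.5 = 217 ⇒ m = -8.

-8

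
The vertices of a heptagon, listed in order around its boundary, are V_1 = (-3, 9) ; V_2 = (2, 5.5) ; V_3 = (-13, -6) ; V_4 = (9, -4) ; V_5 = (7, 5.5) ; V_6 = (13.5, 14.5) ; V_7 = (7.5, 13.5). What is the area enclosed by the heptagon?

Cross-terms: -34.5, 59.5, 106, 77.5, 27.25, 73.5, 108  ⇒  Σ = 417.25
Area = |Σ|/2 = 208.625.

208.625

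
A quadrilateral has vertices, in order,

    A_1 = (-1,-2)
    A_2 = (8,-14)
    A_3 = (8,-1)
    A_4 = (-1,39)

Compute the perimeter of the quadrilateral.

|A_1A_2| = √((9)² + (-12)²) = √225 = 15
|A_2A_3| = √((0)² + (13)²) = √169 = 13
|A_3A_4| = √((-9)² + (40)²) = √1681 = 41
|A_4A_1| = √((0)² + (-41)²) = √1681 = 41
Perimeter = 15 + 13 + 41 + 41 = 110.

110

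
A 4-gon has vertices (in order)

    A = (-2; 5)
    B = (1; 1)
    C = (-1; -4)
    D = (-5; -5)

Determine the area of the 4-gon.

30

Cross-terms: -7, -3, -15, -35  ⇒  Σ = -60
Area = |Σ|/2 = 30.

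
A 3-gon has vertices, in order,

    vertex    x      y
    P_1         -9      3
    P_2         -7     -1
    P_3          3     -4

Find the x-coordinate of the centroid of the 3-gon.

Apply Gauss's area formula. First the cross-terms c_i = x_i·y_{i+1} − x_{i+1}·y_i:
  30, 31, -27  ⇒  2A = 34, A = 17.
Then Σ (x_i + x_{i+1})·c_i = -442, so x̄ = -442 / (6·17) = -13/3.

-13/3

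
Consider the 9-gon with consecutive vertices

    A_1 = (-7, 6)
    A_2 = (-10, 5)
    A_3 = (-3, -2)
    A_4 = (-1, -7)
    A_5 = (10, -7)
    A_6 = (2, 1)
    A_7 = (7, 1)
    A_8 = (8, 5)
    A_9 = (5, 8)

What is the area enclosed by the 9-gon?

A_1→A_2: (-7)(5) − (-10)(6) = 25
A_2→A_3: (-10)(-2) − (-3)(5) = 35
A_3→A_4: (-3)(-7) − (-1)(-2) = 19
A_4→A_5: (-1)(-7) − (10)(-7) = 77
A_5→A_6: (10)(1) − (2)(-7) = 24
A_6→A_7: (2)(1) − (7)(1) = -5
A_7→A_8: (7)(5) − (8)(1) = 27
A_8→A_9: (8)(8) − (5)(5) = 39
A_9→A_1: (5)(6) − (-7)(8) = 86
Σ = 327
Area = |Σ|/2 = 163.5.

163.5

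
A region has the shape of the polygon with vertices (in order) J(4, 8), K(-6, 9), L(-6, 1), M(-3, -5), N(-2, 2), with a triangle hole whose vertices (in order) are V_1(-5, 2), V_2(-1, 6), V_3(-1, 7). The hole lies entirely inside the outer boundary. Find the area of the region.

Outer boundary:
Apply Gauss's area formula: 2A = Σ (x_i·y_{i+1} − x_{i+1}·y_i), indices taken mod 5.
J→K: (4)(9) − (-6)(8) = 84
K→L: (-6)(1) − (-6)(9) = 48
L→M: (-6)(-5) − (-3)(1) = 33
M→N: (-3)(2) − (-2)(-5) = -16
N→J: (-2)(8) − (4)(2) = -24
Σ = 125
Area = |Σ|/2 = 62.5.
Hole:
Cross-terms: -28, -1, 33  ⇒  Σ = 4
Area = |Σ|/2 = 2.
Net area = 62.5 − 2 = 60.5.

60.5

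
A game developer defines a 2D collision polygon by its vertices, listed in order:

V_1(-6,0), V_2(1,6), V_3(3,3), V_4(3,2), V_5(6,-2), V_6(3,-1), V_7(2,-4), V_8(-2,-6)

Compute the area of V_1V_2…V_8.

69

V_1→V_2: (-6)(6) − (1)(0) = -36
V_2→V_3: (1)(3) − (3)(6) = -15
V_3→V_4: (3)(2) − (3)(3) = -3
V_4→V_5: (3)(-2) − (6)(2) = -18
V_5→V_6: (6)(-1) − (3)(-2) = 0
V_6→V_7: (3)(-4) − (2)(-1) = -10
V_7→V_8: (2)(-6) − (-2)(-4) = -20
V_8→V_1: (-2)(0) − (-6)(-6) = -36
Σ = -138
Area = |Σ|/2 = 69.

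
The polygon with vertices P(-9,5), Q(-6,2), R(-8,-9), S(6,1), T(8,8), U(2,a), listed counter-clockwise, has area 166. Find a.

10

Write out the shoelace sum; only the two edges meeting at U involve a:
2·Area = [(8·a − 2·8) + (2·5 − (-9)·a)] + 168
       = 17·a + 162 = 332
⇒ a = 10.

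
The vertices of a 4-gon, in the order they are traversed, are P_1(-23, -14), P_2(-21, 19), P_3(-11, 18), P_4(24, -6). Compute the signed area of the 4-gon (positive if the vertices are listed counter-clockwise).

Apply the shoelace (surveyor's) formula: 2A = Σ (x_i·y_{i+1} − x_{i+1}·y_i), indices taken mod 4.
P_1→P_2: (-23)(19) − (-21)(-14) = -731
P_2→P_3: (-21)(18) − (-11)(19) = -169
P_3→P_4: (-11)(-6) − (24)(18) = -366
P_4→P_1: (24)(-14) − (-23)(-6) = -474
Σ = -1740
Signed area = Σ/2 = -870 (negative ⇒ clockwise traversal).

-870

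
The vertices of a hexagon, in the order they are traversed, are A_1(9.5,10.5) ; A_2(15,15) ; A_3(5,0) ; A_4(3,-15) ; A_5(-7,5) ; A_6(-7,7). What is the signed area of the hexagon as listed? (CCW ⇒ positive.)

-204.5

Apply the shoelace (surveyor's) formula: 2A = Σ (x_i·y_{i+1} − x_{i+1}·y_i), indices taken mod 6.
A_1→A_2: (9.5)(15) − (15)(10.5) = -15
A_2→A_3: (15)(0) − (5)(15) = -75
A_3→A_4: (5)(-15) − (3)(0) = -75
A_4→A_5: (3)(5) − (-7)(-15) = -90
A_5→A_6: (-7)(7) − (-7)(5) = -14
A_6→A_1: (-7)(10.5) − (9.5)(7) = -140
Σ = -409
Signed area = Σ/2 = -204.5 (negative ⇒ clockwise traversal).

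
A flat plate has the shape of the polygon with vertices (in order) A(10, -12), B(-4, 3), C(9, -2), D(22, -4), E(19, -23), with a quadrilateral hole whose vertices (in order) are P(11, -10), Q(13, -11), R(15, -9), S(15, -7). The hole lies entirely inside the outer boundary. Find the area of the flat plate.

221.5

Outer boundary:
Apply the shoelace formula: 2A = Σ (x_i·y_{i+1} − x_{i+1}·y_i), indices taken mod 5.
Cross-terms: -18, -19, 8, -430, 2  ⇒  Σ = -457
Area = |Σ|/2 = 228.5.
Hole:
Apply Gauss's area formula: 2A = Σ (x_i·y_{i+1} − x_{i+1}·y_i), indices taken mod 4.
Σ = (9) + (48) + (30) + (-73) = 14
Area = |Σ|/2 = 7.
Net area = 228.5 − 7 = 221.5.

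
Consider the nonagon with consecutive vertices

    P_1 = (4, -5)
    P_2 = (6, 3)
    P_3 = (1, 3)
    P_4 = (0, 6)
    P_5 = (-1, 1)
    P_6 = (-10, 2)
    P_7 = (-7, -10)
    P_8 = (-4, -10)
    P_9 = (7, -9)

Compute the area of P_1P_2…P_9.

164

Apply the shoelace formula: 2A = Σ (x_i·y_{i+1} − x_{i+1}·y_i), indices taken mod 9.
Σ = (42) + (15) + (6) + (6) + (8) + (114) + (30) + (106) + (1) = 328
Area = |Σ|/2 = 164.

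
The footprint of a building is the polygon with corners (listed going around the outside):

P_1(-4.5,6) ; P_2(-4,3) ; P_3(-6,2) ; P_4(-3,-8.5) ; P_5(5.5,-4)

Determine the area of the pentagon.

Apply the surveyor's formula: 2A = Σ (x_i·y_{i+1} − x_{i+1}·y_i), indices taken mod 5.
P_1→P_2: (-4.5)(3) − (-4)(6) = 10.5
P_2→P_3: (-4)(2) − (-6)(3) = 10
P_3→P_4: (-6)(-8.5) − (-3)(2) = 57
P_4→P_5: (-3)(-4) − (5.5)(-8.5) = 58.75
P_5→P_1: (5.5)(6) − (-4.5)(-4) = 15
Σ = 151.25
Area = |Σ|/2 = 75.625.

75.625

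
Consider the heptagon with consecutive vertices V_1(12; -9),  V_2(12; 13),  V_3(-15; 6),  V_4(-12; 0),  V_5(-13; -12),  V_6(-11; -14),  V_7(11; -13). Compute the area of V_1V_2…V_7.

Σ = (264) + (267) + (72) + (144) + (50) + (297) + (57) = 1151
Area = |Σ|/2 = 575.5.

575.5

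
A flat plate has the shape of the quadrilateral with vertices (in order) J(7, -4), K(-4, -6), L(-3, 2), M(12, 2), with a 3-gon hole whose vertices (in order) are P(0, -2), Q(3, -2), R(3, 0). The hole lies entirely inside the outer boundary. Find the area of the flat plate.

85

Outer boundary:
J→K: (7)(-6) − (-4)(-4) = -58
K→L: (-4)(2) − (-3)(-6) = -26
L→M: (-3)(2) − (12)(2) = -30
M→J: (12)(-4) − (7)(2) = -62
Σ = -176
Area = |Σ|/2 = 88.
Hole:
Apply Gauss's area formula: 2A = Σ (x_i·y_{i+1} − x_{i+1}·y_i), indices taken mod 3.
Cross-terms: 6, 6, -6  ⇒  Σ = 6
Area = |Σ|/2 = 3.
Net area = 88 − 3 = 85.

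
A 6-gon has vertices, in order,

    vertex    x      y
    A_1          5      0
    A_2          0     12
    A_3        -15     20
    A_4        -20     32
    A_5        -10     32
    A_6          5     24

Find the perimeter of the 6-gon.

94

|A_1A_2| = √((-5)² + (12)²) = √169 = 13
|A_2A_3| = √((-15)² + (8)²) = √289 = 17
|A_3A_4| = √((-5)² + (12)²) = √169 = 13
|A_4A_5| = √((10)² + (0)²) = √100 = 10
|A_5A_6| = √((15)² + (-8)²) = √289 = 17
|A_6A_1| = √((0)² + (-24)²) = √576 = 24
Perimeter = 13 + 17 + 13 + 10 + 17 + 24 = 94.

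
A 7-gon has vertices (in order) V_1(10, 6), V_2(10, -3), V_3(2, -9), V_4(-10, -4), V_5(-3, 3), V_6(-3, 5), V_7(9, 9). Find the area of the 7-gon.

214

Σ = (-90) + (-84) + (-98) + (-42) + (-6) + (-72) + (-36) = -428
Area = |Σ|/2 = 214.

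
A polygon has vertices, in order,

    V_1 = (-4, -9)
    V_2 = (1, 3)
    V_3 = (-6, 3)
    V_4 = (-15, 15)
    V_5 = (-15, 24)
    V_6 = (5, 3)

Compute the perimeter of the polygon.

88

|V_1V_2| = √((5)² + (12)²) = √169 = 13
|V_2V_3| = √((-7)² + (0)²) = √49 = 7
|V_3V_4| = √((-9)² + (12)²) = √225 = 15
|V_4V_5| = √((0)² + (9)²) = √81 = 9
|V_5V_6| = √((20)² + (-21)²) = √841 = 29
|V_6V_1| = √((-9)² + (-12)²) = √225 = 15
Perimeter = 13 + 7 + 15 + 9 + 29 + 15 = 88.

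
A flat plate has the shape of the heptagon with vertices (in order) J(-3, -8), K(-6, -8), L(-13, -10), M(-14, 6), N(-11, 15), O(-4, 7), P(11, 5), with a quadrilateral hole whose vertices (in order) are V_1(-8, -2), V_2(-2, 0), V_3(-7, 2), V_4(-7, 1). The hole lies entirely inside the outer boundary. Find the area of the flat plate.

Outer boundary:
J→K: (-3)(-8) − (-6)(-8) = -24
K→L: (-6)(-10) − (-13)(-8) = -44
L→M: (-13)(6) − (-14)(-10) = -218
M→N: (-14)(15) − (-11)(6) = -144
N→O: (-11)(7) − (-4)(15) = -17
O→P: (-4)(5) − (11)(7) = -97
P→J: (11)(-8) − (-3)(5) = -73
Σ = -617
Area = |Σ|/2 = 308.5.
Hole:
Σ = (-4) + (-4) + (7) + (22) = 21
Area = |Σ|/2 = 10.5.
Net area = 308.5 − 10.5 = 298.

298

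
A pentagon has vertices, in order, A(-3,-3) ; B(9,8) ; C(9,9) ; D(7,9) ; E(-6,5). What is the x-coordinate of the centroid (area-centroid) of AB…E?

Apply Gauss's area formula. First the cross-terms c_i = x_i·y_{i+1} − x_{i+1}·y_i:
  3, 9, 18, 89, 33  ⇒  2A = 152, A = 76.
Then Σ (x_i + x_{i+1})·c_i = 260, so x̄ = 260 / (6·76) = 65/114.

65/114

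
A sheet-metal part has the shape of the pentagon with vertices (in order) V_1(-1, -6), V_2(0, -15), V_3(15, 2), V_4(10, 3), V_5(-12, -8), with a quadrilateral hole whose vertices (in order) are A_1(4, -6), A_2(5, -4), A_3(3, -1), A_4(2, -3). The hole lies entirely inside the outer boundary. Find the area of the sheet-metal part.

Outer boundary:
Apply the shoelace formula: 2A = Σ (x_i·y_{i+1} − x_{i+1}·y_i), indices taken mod 5.
Σ = (15) + (225) + (25) + (-44) + (64) = 285
Area = |Σ|/2 = 142.5.
Hole:
Apply Gauss's area formula: 2A = Σ (x_i·y_{i+1} − x_{i+1}·y_i), indices taken mod 4.
A_1→A_2: (4)(-4) − (5)(-6) = 14
A_2→A_3: (5)(-1) − (3)(-4) = 7
A_3→A_4: (3)(-3) − (2)(-1) = -7
A_4→A_1: (2)(-6) − (4)(-3) = 0
Σ = 14
Area = |Σ|/2 = 7.
Net area = 142.5 − 7 = 135.5.

135.5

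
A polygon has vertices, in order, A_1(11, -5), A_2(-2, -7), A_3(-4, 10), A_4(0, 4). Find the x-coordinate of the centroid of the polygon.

61/39

Apply the shoelace (surveyor's) formula. First the cross-terms c_i = x_i·y_{i+1} − x_{i+1}·y_i:
  -87, -48, -16, -44  ⇒  2A = -195, A = -97.5.
Then Σ (x_i + x_{i+1})·c_i = -915, so x̄ = -915 / (6·(-97.5)) = 61/39.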